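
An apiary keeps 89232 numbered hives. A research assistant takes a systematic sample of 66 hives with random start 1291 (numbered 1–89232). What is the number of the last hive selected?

89171

k = 89232/66 = 1352
66th selection = r + (66−1)·k = 1291 + 65×1352 = 1291 + 87880 = 89171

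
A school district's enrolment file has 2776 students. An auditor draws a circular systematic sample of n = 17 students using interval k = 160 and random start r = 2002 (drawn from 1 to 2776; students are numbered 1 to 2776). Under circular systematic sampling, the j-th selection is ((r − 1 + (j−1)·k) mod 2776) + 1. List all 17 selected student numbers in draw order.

Selection 1: 2002
Selection 2: 2002 + 160 = 2162
Selection 3: 2162 + 160 = 2322
Selection 4: 2322 + 160 = 2482
Selection 5: 2482 + 160 = 2642
Selection 6: 2642 + 160 = 2802 → 2802 − 2776 = 26
Selection 7: 26 + 160 = 186
Selection 8: 186 + 160 = 346
Selection 9: 346 + 160 = 506
Selection 10: 506 + 160 = 666
Selection 11: 666 + 160 = 826
Selection 12: 826 + 160 = 986
Selection 13: 986 + 160 = 1146
Selection 14: 1146 + 160 = 1306
Selection 15: 1306 + 160 = 1466
Selection 16: 1466 + 160 = 1626
Selection 17: 1626 + 160 = 1786

2002, 2162, 2322, 2482, 2642, 26, 186, 346, 506, 666, 826, 986, 1146, 1306, 1466, 1626, 1786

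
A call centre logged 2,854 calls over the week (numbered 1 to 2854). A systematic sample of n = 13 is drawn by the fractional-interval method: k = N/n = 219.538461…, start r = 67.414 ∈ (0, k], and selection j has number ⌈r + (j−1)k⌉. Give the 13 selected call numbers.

j=1: r + 0k = 67.414 → ⌈·⌉ = 68
j=2: r + 1k = 286.952461… → ⌈·⌉ = 287
j=3: r + 2k = 506.490923… → ⌈·⌉ = 507
j=4: r + 3k = 726.029384… → ⌈·⌉ = 727
j=5: r + 4k = 945.567846… → ⌈·⌉ = 946
j=6: r + 5k = 1165.106307… → ⌈·⌉ = 1166
j=7: r + 6k = 1384.644769… → ⌈·⌉ = 1385
j=8: r + 7k = 1604.183230… → ⌈·⌉ = 1605
j=9: r + 8k = 1823.721692… → ⌈·⌉ = 1824
j=10: r + 9k = 2043.260153… → ⌈·⌉ = 2044
j=11: r + 10k = 2262.798615… → ⌈·⌉ = 2263
j=12: r + 11k = 2482.337076… → ⌈·⌉ = 2483
j=13: r + 12k = 2701.875538… → ⌈·⌉ = 2702

68, 287, 507, 727, 946, 1166, 1385, 1605, 1824, 2044, 2263, 2483, 2702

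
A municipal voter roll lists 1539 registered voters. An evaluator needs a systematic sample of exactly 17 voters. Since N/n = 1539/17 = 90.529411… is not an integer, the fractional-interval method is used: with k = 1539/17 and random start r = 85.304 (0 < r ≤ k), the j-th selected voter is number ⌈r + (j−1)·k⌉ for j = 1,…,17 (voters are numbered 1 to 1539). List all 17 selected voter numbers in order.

j=1: r + 0k = 85.304 → ⌈·⌉ = 86
j=2: r + 1k = 175.833411… → ⌈·⌉ = 176
j=3: r + 2k = 266.362823… → ⌈·⌉ = 267
j=4: r + 3k = 356.892235… → ⌈·⌉ = 357
j=5: r + 4k = 447.421647… → ⌈·⌉ = 448
j=6: r + 5k = 537.951058… → ⌈·⌉ = 538
j=7: r + 6k = 628.480470… → ⌈·⌉ = 629
j=8: r + 7k = 719.009882… → ⌈·⌉ = 720
j=9: r + 8k = 809.539294… → ⌈·⌉ = 810
j=10: r + 9k = 900.068705… → ⌈·⌉ = 901
j=11: r + 10k = 990.598117… → ⌈·⌉ = 991
j=12: r + 11k = 1081.127529… → ⌈·⌉ = 1082
j=13: r + 12k = 1171.656941… → ⌈·⌉ = 1172
j=14: r + 13k = 1262.186352… → ⌈·⌉ = 1263
j=15: r + 14k = 1352.715764… → ⌈·⌉ = 1353
j=16: r + 15k = 1443.245176… → ⌈·⌉ = 1444
j=17: r + 16k = 1533.774588… → ⌈·⌉ = 1534

86, 176, 267, 357, 448, 538, 629, 720, 810, 901, 991, 1082, 1172, 1263, 1353, 1444, 1534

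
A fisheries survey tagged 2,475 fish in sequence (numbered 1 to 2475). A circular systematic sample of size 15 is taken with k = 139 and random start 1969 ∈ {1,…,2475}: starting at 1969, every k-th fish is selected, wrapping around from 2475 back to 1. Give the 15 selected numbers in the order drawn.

Selection 1: 1969
Selection 2: 1969 + 139 = 2108
Selection 3: 2108 + 139 = 2247
Selection 4: 2247 + 139 = 2386
Selection 5: 2386 + 139 = 2525 → 2525 − 2475 = 50
Selection 6: 50 + 139 = 189
Selection 7: 189 + 139 = 328
Selection 8: 328 + 139 = 467
Selection 9: 467 + 139 = 606
Selection 10: 606 + 139 = 745
Selection 11: 745 + 139 = 884
Selection 12: 884 + 139 = 1023
Selection 13: 1023 + 139 = 1162
Selection 14: 1162 + 139 = 1301
Selection 15: 1301 + 139 = 1440

1969, 2108, 2247, 2386, 50, 189, 328, 467, 606, 745, 884, 1023, 1162, 1301, 1440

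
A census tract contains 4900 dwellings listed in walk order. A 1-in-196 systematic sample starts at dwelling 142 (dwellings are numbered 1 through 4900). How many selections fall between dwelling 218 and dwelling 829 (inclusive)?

k = 196
First selection ≥ 218: 142 + ⌈(218−142)/196⌉·196 = 142 + 1×196 = 338
Last selection ≤ 829: 142 + ⌊(829−142)/196⌋·196 = 142 + 3×196 = 730
Count = 3 − 1 + 1 = 3

3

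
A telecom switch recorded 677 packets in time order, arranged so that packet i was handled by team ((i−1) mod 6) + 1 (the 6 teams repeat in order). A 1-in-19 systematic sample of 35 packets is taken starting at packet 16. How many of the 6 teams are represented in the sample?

Consecutive selections differ by k = 19, so their team numbers differ by 19 mod 6 = 1.
gcd(19, 6) = 1, so the sample visits 6/1 = 6 distinct residues mod 6.
Start 16 is team 4; the teams hit are 1, 2, 3, 4, 5, 6.

6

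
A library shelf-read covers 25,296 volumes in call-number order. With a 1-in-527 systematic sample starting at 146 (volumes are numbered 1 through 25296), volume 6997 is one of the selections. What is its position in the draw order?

k = 527
position = (6997 − 146)/527 + 1 = 6851/527 + 1 = 13 + 1 = 14

14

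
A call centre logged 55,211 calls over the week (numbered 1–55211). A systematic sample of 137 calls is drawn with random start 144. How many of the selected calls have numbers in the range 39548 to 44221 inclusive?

k = 55211/137 = 403
First selection ≥ 39548: 144 + ⌈(39548−144)/403⌉·403 = 144 + 98×403 = 39638
Last selection ≤ 44221: 144 + ⌊(44221−144)/403⌋·403 = 144 + 109×403 = 44071
Count = 109 − 98 + 1 = 12

12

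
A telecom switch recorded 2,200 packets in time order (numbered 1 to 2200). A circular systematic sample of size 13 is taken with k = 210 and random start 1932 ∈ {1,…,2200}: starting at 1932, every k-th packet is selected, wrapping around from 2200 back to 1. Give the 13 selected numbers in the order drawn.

Selection 1: 1932
Selection 2: 1932 + 210 = 2142
Selection 3: 2142 + 210 = 2352 → 2352 − 2200 = 152
Selection 4: 152 + 210 = 362
Selection 5: 362 + 210 = 572
Selection 6: 572 + 210 = 782
Selection 7: 782 + 210 = 992
Selection 8: 992 + 210 = 1202
Selection 9: 1202 + 210 = 1412
Selection 10: 1412 + 210 = 1622
Selection 11: 1622 + 210 = 1832
Selection 12: 1832 + 210 = 2042
Selection 13: 2042 + 210 = 2252 → 2252 − 2200 = 52

1932, 2142, 152, 362, 572, 782, 992, 1202, 1412, 1622, 1832, 2042, 52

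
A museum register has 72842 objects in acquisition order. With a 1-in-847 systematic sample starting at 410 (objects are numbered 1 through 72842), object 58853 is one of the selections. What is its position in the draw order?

70

k = 847
position = (58853 − 410)/847 + 1 = 58443/847 + 1 = 69 + 1 = 70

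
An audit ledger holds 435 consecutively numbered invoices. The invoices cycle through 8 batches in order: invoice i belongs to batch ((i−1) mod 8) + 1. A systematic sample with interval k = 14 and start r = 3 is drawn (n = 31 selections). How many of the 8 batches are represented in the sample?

4

Consecutive selections differ by k = 14, so their batch numbers differ by 14 mod 8 = 6.
gcd(14, 8) = 2, so the sample visits 8/2 = 4 distinct residues mod 8.
Start 3 is batch 3; the batches hit are 1, 3, 5, 7.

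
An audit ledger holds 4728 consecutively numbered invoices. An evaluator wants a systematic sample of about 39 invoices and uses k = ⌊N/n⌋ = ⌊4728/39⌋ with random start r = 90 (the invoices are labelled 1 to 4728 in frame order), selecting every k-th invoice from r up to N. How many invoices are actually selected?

k = ⌊4728/39⌋ = 121
Achieved size = ⌊(4728 − 90)/121⌋ + 1 = ⌊4638/121⌋ + 1 = 38 + 1 = 39
(last selection: 90 + 38×121 = 4688 ≤ 4728; next would be 4809 > 4728)

39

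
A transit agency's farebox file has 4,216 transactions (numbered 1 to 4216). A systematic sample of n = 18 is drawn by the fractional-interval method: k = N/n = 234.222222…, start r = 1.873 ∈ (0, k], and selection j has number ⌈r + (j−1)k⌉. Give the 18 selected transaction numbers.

2, 237, 471, 705, 939, 1173, 1408, 1642, 1876, 2110, 2345, 2579, 2813, 3047, 3281, 3516, 3750, 3984

j=1: r + 0k = 1.873 → ⌈·⌉ = 2
j=2: r + 1k = 236.095222… → ⌈·⌉ = 237
j=3: r + 2k = 470.317444… → ⌈·⌉ = 471
j=4: r + 3k = 704.539666… → ⌈·⌉ = 705
j=5: r + 4k = 938.761888… → ⌈·⌉ = 939
j=6: r + 5k = 1172.984111… → ⌈·⌉ = 1173
j=7: r + 6k = 1407.206333… → ⌈·⌉ = 1408
j=8: r + 7k = 1641.428555… → ⌈·⌉ = 1642
j=9: r + 8k = 1875.650777… → ⌈·⌉ = 1876
j=10: r + 9k = 2109.873 → ⌈·⌉ = 2110
j=11: r + 10k = 2344.095222… → ⌈·⌉ = 2345
j=12: r + 11k = 2578.317444… → ⌈·⌉ = 2579
j=13: r + 12k = 2812.539666… → ⌈·⌉ = 2813
j=14: r + 13k = 3046.761888… → ⌈·⌉ = 3047
j=15: r + 14k = 3280.984111… → ⌈·⌉ = 3281
j=16: r + 15k = 3515.206333… → ⌈·⌉ = 3516
j=17: r + 16k = 3749.428555… → ⌈·⌉ = 3750
j=18: r + 17k = 3983.650777… → ⌈·⌉ = 3984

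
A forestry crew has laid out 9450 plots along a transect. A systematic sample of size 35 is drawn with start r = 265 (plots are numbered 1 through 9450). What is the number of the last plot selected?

k = 9450/35 = 270
35th selection = r + (35−1)·k = 265 + 34×270 = 265 + 9180 = 9445

9445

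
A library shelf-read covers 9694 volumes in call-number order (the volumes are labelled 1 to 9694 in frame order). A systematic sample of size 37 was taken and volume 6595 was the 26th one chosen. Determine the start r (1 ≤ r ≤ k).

45

k = 9694/37 = 262
r = 6595 − (26−1)×262 = 6595 − 6550 = 45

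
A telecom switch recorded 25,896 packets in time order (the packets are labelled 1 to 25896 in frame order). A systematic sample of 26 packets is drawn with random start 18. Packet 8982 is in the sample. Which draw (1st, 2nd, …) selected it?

k = 25896/26 = 996
position = (8982 − 18)/996 + 1 = 8964/996 + 1 = 9 + 1 = 10

10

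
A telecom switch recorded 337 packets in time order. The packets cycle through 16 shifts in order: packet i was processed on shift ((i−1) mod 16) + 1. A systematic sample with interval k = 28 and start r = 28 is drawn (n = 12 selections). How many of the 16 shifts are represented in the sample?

4

Consecutive selections differ by k = 28, so their shift numbers differ by 28 mod 16 = 12.
gcd(28, 16) = 4, so the sample visits 16/4 = 4 distinct residues mod 16.
Start 28 is shift 12; the shifts hit are 4, 8, 12, 16.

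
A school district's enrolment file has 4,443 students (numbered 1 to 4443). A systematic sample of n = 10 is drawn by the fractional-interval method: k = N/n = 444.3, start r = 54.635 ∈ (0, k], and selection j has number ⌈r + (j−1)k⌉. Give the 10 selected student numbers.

55, 499, 944, 1388, 1832, 2277, 2721, 3165, 3610, 4054

j=1: r + 0k = 54.635 → ⌈·⌉ = 55
j=2: r + 1k = 498.935 → ⌈·⌉ = 499
j=3: r + 2k = 943.235 → ⌈·⌉ = 944
j=4: r + 3k = 1387.535 → ⌈·⌉ = 1388
j=5: r + 4k = 1831.835 → ⌈·⌉ = 1832
j=6: r + 5k = 2276.135 → ⌈·⌉ = 2277
j=7: r + 6k = 2720.435 → ⌈·⌉ = 2721
j=8: r + 7k = 3164.735 → ⌈·⌉ = 3165
j=9: r + 8k = 3609.035 → ⌈·⌉ = 3610
j=10: r + 9k = 4053.335 → ⌈·⌉ = 4054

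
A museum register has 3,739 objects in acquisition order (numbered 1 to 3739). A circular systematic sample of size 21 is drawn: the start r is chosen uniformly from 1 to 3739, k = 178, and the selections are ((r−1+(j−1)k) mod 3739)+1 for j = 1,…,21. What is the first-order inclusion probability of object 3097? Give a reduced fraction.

21/3739

For each position j, as r ranges over 1…3739 the j-th selection hits every object exactly once, so object 3097 is selected for exactly 21 of the 3739 starts.
Inclusion probability = 21/3739.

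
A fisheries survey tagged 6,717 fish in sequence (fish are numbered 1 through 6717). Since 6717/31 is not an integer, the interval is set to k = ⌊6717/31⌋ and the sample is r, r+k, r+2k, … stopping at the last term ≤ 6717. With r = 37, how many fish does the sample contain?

k = ⌊6717/31⌋ = 216
Achieved size = ⌊(6717 − 37)/216⌋ + 1 = ⌊6680/216⌋ + 1 = 30 + 1 = 31
(last selection: 37 + 30×216 = 6517 ≤ 6717; next would be 6733 > 6717)

31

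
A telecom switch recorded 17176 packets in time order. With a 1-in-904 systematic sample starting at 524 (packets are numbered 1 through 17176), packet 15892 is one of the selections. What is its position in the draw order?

k = 904
position = (15892 − 524)/904 + 1 = 15368/904 + 1 = 17 + 1 = 18

18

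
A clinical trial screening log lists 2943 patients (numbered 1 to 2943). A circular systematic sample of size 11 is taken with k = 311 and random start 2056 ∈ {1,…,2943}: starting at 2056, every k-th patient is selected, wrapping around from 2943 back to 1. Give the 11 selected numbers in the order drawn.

Selection 1: 2056
Selection 2: 2056 + 311 = 2367
Selection 3: 2367 + 311 = 2678
Selection 4: 2678 + 311 = 2989 → 2989 − 2943 = 46
Selection 5: 46 + 311 = 357
Selection 6: 357 + 311 = 668
Selection 7: 668 + 311 = 979
Selection 8: 979 + 311 = 1290
Selection 9: 1290 + 311 = 1601
Selection 10: 1601 + 311 = 1912
Selection 11: 1912 + 311 = 2223

2056, 2367, 2678, 46, 357, 668, 979, 1290, 1601, 1912, 2223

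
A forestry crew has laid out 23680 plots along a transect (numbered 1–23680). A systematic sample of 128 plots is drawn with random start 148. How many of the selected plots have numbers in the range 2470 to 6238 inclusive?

k = 23680/128 = 185
First selection ≥ 2470: 148 + ⌈(2470−148)/185⌉·185 = 148 + 13×185 = 2553
Last selection ≤ 6238: 148 + ⌊(6238−148)/185⌋·185 = 148 + 32×185 = 6068
Count = 32 − 13 + 1 = 20

20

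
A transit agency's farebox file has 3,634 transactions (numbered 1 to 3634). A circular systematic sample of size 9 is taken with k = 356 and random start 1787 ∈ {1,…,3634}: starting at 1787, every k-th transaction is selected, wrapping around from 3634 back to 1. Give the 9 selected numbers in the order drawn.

Selection 1: 1787
Selection 2: 1787 + 356 = 2143
Selection 3: 2143 + 356 = 2499
Selection 4: 2499 + 356 = 2855
Selection 5: 2855 + 356 = 3211
Selection 6: 3211 + 356 = 3567
Selection 7: 3567 + 356 = 3923 → 3923 − 3634 = 289
Selection 8: 289 + 356 = 645
Selection 9: 645 + 356 = 1001

1787, 2143, 2499, 2855, 3211, 3567, 289, 645, 1001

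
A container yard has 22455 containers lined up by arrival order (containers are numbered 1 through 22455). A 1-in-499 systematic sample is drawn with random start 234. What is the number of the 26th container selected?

12709

k = 499
26th selection = r + (26−1)·k = 234 + 25×499 = 234 + 12475 = 12709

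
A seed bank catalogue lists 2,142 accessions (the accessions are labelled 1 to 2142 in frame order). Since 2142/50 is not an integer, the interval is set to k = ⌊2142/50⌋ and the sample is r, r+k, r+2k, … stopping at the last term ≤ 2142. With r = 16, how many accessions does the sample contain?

51

k = ⌊2142/50⌋ = 42
Achieved size = ⌊(2142 − 16)/42⌋ + 1 = ⌊2126/42⌋ + 1 = 50 + 1 = 51
(last selection: 16 + 50×42 = 2116 ≤ 2142; next would be 2158 > 2142)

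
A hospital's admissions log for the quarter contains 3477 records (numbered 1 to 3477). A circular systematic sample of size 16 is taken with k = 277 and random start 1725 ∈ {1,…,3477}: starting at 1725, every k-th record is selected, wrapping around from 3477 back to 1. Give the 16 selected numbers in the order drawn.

1725, 2002, 2279, 2556, 2833, 3110, 3387, 187, 464, 741, 1018, 1295, 1572, 1849, 2126, 2403

Selection 1: 1725
Selection 2: 1725 + 277 = 2002
Selection 3: 2002 + 277 = 2279
Selection 4: 2279 + 277 = 2556
Selection 5: 2556 + 277 = 2833
Selection 6: 2833 + 277 = 3110
Selection 7: 3110 + 277 = 3387
Selection 8: 3387 + 277 = 3664 → 3664 − 3477 = 187
Selection 9: 187 + 277 = 464
Selection 10: 464 + 277 = 741
Selection 11: 741 + 277 = 1018
Selection 12: 1018 + 277 = 1295
Selection 13: 1295 + 277 = 1572
Selection 14: 1572 + 277 = 1849
Selection 15: 1849 + 277 = 2126
Selection 16: 2126 + 277 = 2403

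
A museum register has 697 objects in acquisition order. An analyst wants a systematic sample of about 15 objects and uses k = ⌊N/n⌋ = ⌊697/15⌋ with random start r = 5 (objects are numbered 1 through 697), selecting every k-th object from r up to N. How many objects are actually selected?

k = ⌊697/15⌋ = 46
Achieved size = ⌊(697 − 5)/46⌋ + 1 = ⌊692/46⌋ + 1 = 15 + 1 = 16
(last selection: 5 + 15×46 = 695 ≤ 697; next would be 741 > 697)

16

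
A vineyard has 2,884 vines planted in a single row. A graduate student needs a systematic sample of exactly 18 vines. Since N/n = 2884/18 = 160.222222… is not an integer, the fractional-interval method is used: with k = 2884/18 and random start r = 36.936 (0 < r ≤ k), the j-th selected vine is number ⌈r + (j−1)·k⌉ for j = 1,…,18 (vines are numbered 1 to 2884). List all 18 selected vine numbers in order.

j=1: r + 0k = 36.936 → ⌈·⌉ = 37
j=2: r + 1k = 197.158222… → ⌈·⌉ = 198
j=3: r + 2k = 357.380444… → ⌈·⌉ = 358
j=4: r + 3k = 517.602666… → ⌈·⌉ = 518
j=5: r + 4k = 677.824888… → ⌈·⌉ = 678
j=6: r + 5k = 838.047111… → ⌈·⌉ = 839
j=7: r + 6k = 998.269333… → ⌈·⌉ = 999
j=8: r + 7k = 1158.491555… → ⌈·⌉ = 1159
j=9: r + 8k = 1318.713777… → ⌈·⌉ = 1319
j=10: r + 9k = 1478.936 → ⌈·⌉ = 1479
j=11: r + 10k = 1639.158222… → ⌈·⌉ = 1640
j=12: r + 11k = 1799.380444… → ⌈·⌉ = 1800
j=13: r + 12k = 1959.602666… → ⌈·⌉ = 1960
j=14: r + 13k = 2119.824888… → ⌈·⌉ = 2120
j=15: r + 14k = 2280.047111… → ⌈·⌉ = 2281
j=16: r + 15k = 2440.269333… → ⌈·⌉ = 2441
j=17: r + 16k = 2600.491555… → ⌈·⌉ = 2601
j=18: r + 17k = 2760.713777… → ⌈·⌉ = 2761

37, 198, 358, 518, 678, 839, 999, 1159, 1319, 1479, 1640, 1800, 1960, 2120, 2281, 2441, 2601, 2761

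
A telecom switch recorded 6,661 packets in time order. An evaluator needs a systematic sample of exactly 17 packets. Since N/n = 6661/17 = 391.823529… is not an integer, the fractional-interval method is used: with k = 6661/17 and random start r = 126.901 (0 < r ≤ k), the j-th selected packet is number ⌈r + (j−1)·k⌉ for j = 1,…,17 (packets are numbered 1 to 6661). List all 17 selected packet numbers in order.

127, 519, 911, 1303, 1695, 2087, 2478, 2870, 3262, 3654, 4046, 4437, 4829, 5221, 5613, 6005, 6397

j=1: r + 0k = 126.901 → ⌈·⌉ = 127
j=2: r + 1k = 518.724529… → ⌈·⌉ = 519
j=3: r + 2k = 910.548058… → ⌈·⌉ = 911
j=4: r + 3k = 1302.371588… → ⌈·⌉ = 1303
j=5: r + 4k = 1694.195117… → ⌈·⌉ = 1695
j=6: r + 5k = 2086.018647… → ⌈·⌉ = 2087
j=7: r + 6k = 2477.842176… → ⌈·⌉ = 2478
j=8: r + 7k = 2869.665705… → ⌈·⌉ = 2870
j=9: r + 8k = 3261.489235… → ⌈·⌉ = 3262
j=10: r + 9k = 3653.312764… → ⌈·⌉ = 3654
j=11: r + 10k = 4045.136294… → ⌈·⌉ = 4046
j=12: r + 11k = 4436.959823… → ⌈·⌉ = 4437
j=13: r + 12k = 4828.783352… → ⌈·⌉ = 4829
j=14: r + 13k = 5220.606882… → ⌈·⌉ = 5221
j=15: r + 14k = 5612.430411… → ⌈·⌉ = 5613
j=16: r + 15k = 6004.253941… → ⌈·⌉ = 6005
j=17: r + 16k = 6396.077470… → ⌈·⌉ = 6397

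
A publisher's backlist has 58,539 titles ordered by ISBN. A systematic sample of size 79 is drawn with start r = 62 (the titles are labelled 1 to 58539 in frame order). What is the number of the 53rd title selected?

38594

k = 58539/79 = 741
53rd selection = r + (53−1)·k = 62 + 52×741 = 62 + 38532 = 38594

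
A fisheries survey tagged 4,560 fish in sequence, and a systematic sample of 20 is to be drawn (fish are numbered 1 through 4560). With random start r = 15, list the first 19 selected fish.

15, 243, 471, 699, 927, 1155, 1383, 1611, 1839, 2067, 2295, 2523, 2751, 2979, 3207, 3435, 3663, 3891, 4119

k = N/n = 4560/20 = 228
fish 1: 15
fish 2: 15 + 228 = 243
fish 3: 243 + 228 = 471
fish 4: 471 + 228 = 699
fish 5: 699 + 228 = 927
fish 6: 927 + 228 = 1155
fish 7: 1155 + 228 = 1383
fish 8: 1383 + 228 = 1611
fish 9: 1611 + 228 = 1839
fish 10: 1839 + 228 = 2067
fish 11: 2067 + 228 = 2295
fish 12: 2295 + 228 = 2523
fish 13: 2523 + 228 = 2751
fish 14: 2751 + 228 = 2979
fish 15: 2979 + 228 = 3207
fish 16: 3207 + 228 = 3435
fish 17: 3435 + 228 = 3663
fish 18: 3663 + 228 = 3891
fish 19: 3891 + 228 = 4119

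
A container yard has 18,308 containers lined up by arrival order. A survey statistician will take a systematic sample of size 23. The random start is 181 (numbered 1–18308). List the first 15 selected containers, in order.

k = N/n = 18308/23 = 796
container 1: 181
container 2: 181 + 796 = 977
container 3: 977 + 796 = 1773
container 4: 1773 + 796 = 2569
container 5: 2569 + 796 = 3365
container 6: 3365 + 796 = 4161
container 7: 4161 + 796 = 4957
container 8: 4957 + 796 = 5753
container 9: 5753 + 796 = 6549
container 10: 6549 + 796 = 7345
container 11: 7345 + 796 = 8141
container 12: 8141 + 796 = 8937
container 13: 8937 + 796 = 9733
container 14: 9733 + 796 = 10529
container 15: 10529 + 796 = 11325

181, 977, 1773, 2569, 3365, 4161, 4957, 5753, 6549, 7345, 8141, 8937, 9733, 10529, 11325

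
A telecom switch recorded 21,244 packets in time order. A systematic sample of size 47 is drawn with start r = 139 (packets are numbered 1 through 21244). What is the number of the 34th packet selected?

k = 21244/47 = 452
34th selection = r + (34−1)·k = 139 + 33×452 = 139 + 14916 = 15055

15055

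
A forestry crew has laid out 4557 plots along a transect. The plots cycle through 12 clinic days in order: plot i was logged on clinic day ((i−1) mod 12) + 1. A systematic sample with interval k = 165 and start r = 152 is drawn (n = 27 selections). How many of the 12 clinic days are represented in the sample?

Consecutive selections differ by k = 165, so their clinic day numbers differ by 165 mod 12 = 9.
gcd(165, 12) = 3, so the sample visits 12/3 = 4 distinct residues mod 12.
Start 152 is clinic day 8; the clinic days hit are 2, 5, 8, 11.

4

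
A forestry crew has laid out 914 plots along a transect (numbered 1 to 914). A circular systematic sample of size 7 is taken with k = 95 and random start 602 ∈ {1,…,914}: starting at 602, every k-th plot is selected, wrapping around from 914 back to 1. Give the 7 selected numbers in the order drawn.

Selection 1: 602
Selection 2: 602 + 95 = 697
Selection 3: 697 + 95 = 792
Selection 4: 792 + 95 = 887
Selection 5: 887 + 95 = 982 → 982 − 914 = 68
Selection 6: 68 + 95 = 163
Selection 7: 163 + 95 = 258

602, 697, 792, 887, 68, 163, 258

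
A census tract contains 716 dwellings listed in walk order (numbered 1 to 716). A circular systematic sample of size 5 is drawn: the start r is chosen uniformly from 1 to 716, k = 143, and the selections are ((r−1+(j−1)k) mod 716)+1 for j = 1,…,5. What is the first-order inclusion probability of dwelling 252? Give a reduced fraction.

5/716

For each position j, as r ranges over 1…716 the j-th selection hits every dwelling exactly once, so dwelling 252 is selected for exactly 5 of the 716 starts.
Inclusion probability = 5/716.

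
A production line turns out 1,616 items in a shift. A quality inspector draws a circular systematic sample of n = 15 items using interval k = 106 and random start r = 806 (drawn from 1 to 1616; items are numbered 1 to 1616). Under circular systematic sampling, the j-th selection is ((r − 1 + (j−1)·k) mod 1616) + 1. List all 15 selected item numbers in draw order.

Selection 1: 806
Selection 2: 806 + 106 = 912
Selection 3: 912 + 106 = 1018
Selection 4: 1018 + 106 = 1124
Selection 5: 1124 + 106 = 1230
Selection 6: 1230 + 106 = 1336
Selection 7: 1336 + 106 = 1442
Selection 8: 1442 + 106 = 1548
Selection 9: 1548 + 106 = 1654 → 1654 − 1616 = 38
Selection 10: 38 + 106 = 144
Selection 11: 144 + 106 = 250
Selection 12: 250 + 106 = 356
Selection 13: 356 + 106 = 462
Selection 14: 462 + 106 = 568
Selection 15: 568 + 106 = 674

806, 912, 1018, 1124, 1230, 1336, 1442, 1548, 38, 144, 250, 356, 462, 568, 674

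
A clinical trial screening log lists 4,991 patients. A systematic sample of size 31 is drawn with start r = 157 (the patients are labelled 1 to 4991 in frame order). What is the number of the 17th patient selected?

2733

k = 4991/31 = 161
17th selection = r + (17−1)·k = 157 + 16×161 = 157 + 2576 = 2733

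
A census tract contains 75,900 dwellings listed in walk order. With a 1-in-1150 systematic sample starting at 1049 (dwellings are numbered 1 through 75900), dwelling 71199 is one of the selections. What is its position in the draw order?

k = 1150
position = (71199 − 1049)/1150 + 1 = 70150/1150 + 1 = 61 + 1 = 62

62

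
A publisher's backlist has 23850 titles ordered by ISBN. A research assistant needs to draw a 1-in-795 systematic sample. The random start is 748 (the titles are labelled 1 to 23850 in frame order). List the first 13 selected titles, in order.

748, 1543, 2338, 3133, 3928, 4723, 5518, 6313, 7108, 7903, 8698, 9493, 10288

title 1: 748
title 2: 748 + 795 = 1543
title 3: 1543 + 795 = 2338
title 4: 2338 + 795 = 3133
title 5: 3133 + 795 = 3928
title 6: 3928 + 795 = 4723
title 7: 4723 + 795 = 5518
title 8: 5518 + 795 = 6313
title 9: 6313 + 795 = 7108
title 10: 7108 + 795 = 7903
title 11: 7903 + 795 = 8698
title 12: 8698 + 795 = 9493
title 13: 9493 + 795 = 10288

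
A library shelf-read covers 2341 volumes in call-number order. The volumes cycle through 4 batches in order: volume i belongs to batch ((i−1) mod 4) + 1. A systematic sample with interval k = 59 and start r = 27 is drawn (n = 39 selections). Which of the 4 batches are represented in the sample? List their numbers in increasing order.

Consecutive selections differ by k = 59, so their batch numbers differ by 59 mod 4 = 3.
gcd(59, 4) = 1, so the sample visits 4/1 = 4 distinct residues mod 4.
Start 27 is batch 3; the batches hit are 1, 2, 3, 4.

1, 2, 3, 4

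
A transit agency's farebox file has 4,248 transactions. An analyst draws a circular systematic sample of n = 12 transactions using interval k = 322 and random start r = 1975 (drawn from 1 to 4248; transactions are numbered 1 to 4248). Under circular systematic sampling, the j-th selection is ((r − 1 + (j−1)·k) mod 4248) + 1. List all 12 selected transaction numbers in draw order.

Selection 1: 1975
Selection 2: 1975 + 322 = 2297
Selection 3: 2297 + 322 = 2619
Selection 4: 2619 + 322 = 2941
Selection 5: 2941 + 322 = 3263
Selection 6: 3263 + 322 = 3585
Selection 7: 3585 + 322 = 3907
Selection 8: 3907 + 322 = 4229
Selection 9: 4229 + 322 = 4551 → 4551 − 4248 = 303
Selection 10: 303 + 322 = 625
Selection 11: 625 + 322 = 947
Selection 12: 947 + 322 = 1269

1975, 2297, 2619, 2941, 3263, 3585, 3907, 4229, 303, 625, 947, 1269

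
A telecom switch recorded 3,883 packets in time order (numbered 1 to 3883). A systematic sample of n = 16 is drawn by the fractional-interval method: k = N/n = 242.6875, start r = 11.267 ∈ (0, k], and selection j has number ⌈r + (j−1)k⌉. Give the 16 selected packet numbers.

j=1: r + 0k = 11.267 → ⌈·⌉ = 12
j=2: r + 1k = 253.9545 → ⌈·⌉ = 254
j=3: r + 2k = 496.642 → ⌈·⌉ = 497
j=4: r + 3k = 739.3295 → ⌈·⌉ = 740
j=5: r + 4k = 982.017 → ⌈·⌉ = 983
j=6: r + 5k = 1224.7045 → ⌈·⌉ = 1225
j=7: r + 6k = 1467.392 → ⌈·⌉ = 1468
j=8: r + 7k = 1710.0795 → ⌈·⌉ = 1711
j=9: r + 8k = 1952.767 → ⌈·⌉ = 1953
j=10: r + 9k = 2195.4545 → ⌈·⌉ = 2196
j=11: r + 10k = 2438.142 → ⌈·⌉ = 2439
j=12: r + 11k = 2680.8295 → ⌈·⌉ = 2681
j=13: r + 12k = 2923.517 → ⌈·⌉ = 2924
j=14: r + 13k = 3166.2045 → ⌈·⌉ = 3167
j=15: r + 14k = 3408.892 → ⌈·⌉ = 3409
j=16: r + 15k = 3651.5795 → ⌈·⌉ = 3652

12, 254, 497, 740, 983, 1225, 1468, 1711, 1953, 2196, 2439, 2681, 2924, 3167, 3409, 3652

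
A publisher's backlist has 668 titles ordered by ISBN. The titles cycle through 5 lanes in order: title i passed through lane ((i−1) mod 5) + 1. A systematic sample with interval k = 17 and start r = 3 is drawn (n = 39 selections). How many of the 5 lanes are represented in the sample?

5

Consecutive selections differ by k = 17, so their lane numbers differ by 17 mod 5 = 2.
gcd(17, 5) = 1, so the sample visits 5/1 = 5 distinct residues mod 5.
Start 3 is lane 3; the lanes hit are 1, 2, 3, 4, 5.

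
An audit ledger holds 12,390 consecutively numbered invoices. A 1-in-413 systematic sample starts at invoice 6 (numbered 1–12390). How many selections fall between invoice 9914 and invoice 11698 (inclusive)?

5

k = 413
First selection ≥ 9914: 6 + ⌈(9914−6)/413⌉·413 = 6 + 24×413 = 9918
Last selection ≤ 11698: 6 + ⌊(11698−6)/413⌋·413 = 6 + 28×413 = 11570
Count = 28 − 24 + 1 = 5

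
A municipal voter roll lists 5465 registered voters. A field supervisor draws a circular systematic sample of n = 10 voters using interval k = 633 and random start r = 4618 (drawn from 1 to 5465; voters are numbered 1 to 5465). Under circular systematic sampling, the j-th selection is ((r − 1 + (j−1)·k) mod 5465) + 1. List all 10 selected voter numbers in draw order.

Selection 1: 4618
Selection 2: 4618 + 633 = 5251
Selection 3: 5251 + 633 = 5884 → 5884 − 5465 = 419
Selection 4: 419 + 633 = 1052
Selection 5: 1052 + 633 = 1685
Selection 6: 1685 + 633 = 2318
Selection 7: 2318 + 633 = 2951
Selection 8: 2951 + 633 = 3584
Selection 9: 3584 + 633 = 4217
Selection 10: 4217 + 633 = 4850

4618, 5251, 419, 1052, 1685, 2318, 2951, 3584, 4217, 4850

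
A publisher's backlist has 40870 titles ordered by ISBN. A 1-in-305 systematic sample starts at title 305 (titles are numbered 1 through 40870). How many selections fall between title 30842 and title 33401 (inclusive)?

8

k = 305
First selection ≥ 30842: 305 + ⌈(30842−305)/305⌉·305 = 305 + 101×305 = 31110
Last selection ≤ 33401: 305 + ⌊(33401−305)/305⌋·305 = 305 + 108×305 = 33245
Count = 108 − 101 + 1 = 8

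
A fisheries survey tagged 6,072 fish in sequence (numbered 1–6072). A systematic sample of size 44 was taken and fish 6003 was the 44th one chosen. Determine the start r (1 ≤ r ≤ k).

k = 6072/44 = 138
r = 6003 − (44−1)×138 = 6003 − 5934 = 69

69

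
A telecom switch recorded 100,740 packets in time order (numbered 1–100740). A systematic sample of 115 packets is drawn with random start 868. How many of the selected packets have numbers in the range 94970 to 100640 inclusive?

6

k = 100740/115 = 876
First selection ≥ 94970: 868 + ⌈(94970−868)/876⌉·876 = 868 + 108×876 = 95476
Last selection ≤ 100640: 868 + ⌊(100640−868)/876⌋·876 = 868 + 113×876 = 99856
Count = 113 − 108 + 1 = 6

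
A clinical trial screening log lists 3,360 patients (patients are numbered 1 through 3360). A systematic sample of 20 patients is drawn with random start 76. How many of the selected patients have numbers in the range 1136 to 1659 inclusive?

k = 3360/20 = 168
First selection ≥ 1136: 76 + ⌈(1136−76)/168⌉·168 = 76 + 7×168 = 1252
Last selection ≤ 1659: 76 + ⌊(1659−76)/168⌋·168 = 76 + 9×168 = 1588
Count = 9 − 7 + 1 = 3

3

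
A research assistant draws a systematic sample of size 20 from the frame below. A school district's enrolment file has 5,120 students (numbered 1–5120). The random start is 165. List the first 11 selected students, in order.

k = N/n = 5120/20 = 256
student 1: 165
student 2: 165 + 256 = 421
student 3: 421 + 256 = 677
student 4: 677 + 256 = 933
student 5: 933 + 256 = 1189
student 6: 1189 + 256 = 1445
student 7: 1445 + 256 = 1701
student 8: 1701 + 256 = 1957
student 9: 1957 + 256 = 2213
student 10: 2213 + 256 = 2469
student 11: 2469 + 256 = 2725

165, 421, 677, 933, 1189, 1445, 1701, 1957, 2213, 2469, 2725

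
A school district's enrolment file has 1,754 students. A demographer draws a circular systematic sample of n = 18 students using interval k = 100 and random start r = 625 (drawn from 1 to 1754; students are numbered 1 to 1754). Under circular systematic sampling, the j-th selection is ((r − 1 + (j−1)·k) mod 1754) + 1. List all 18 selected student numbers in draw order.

Selection 1: 625
Selection 2: 625 + 100 = 725
Selection 3: 725 + 100 = 825
Selection 4: 825 + 100 = 925
Selection 5: 925 + 100 = 1025
Selection 6: 1025 + 100 = 1125
Selection 7: 1125 + 100 = 1225
Selection 8: 1225 + 100 = 1325
Selection 9: 1325 + 100 = 1425
Selection 10: 1425 + 100 = 1525
Selection 11: 1525 + 100 = 1625
Selection 12: 1625 + 100 = 1725
Selection 13: 1725 + 100 = 1825 → 1825 − 1754 = 71
Selection 14: 71 + 100 = 171
Selection 15: 171 + 100 = 271
Selection 16: 271 + 100 = 371
Selection 17: 371 + 100 = 471
Selection 18: 471 + 100 = 571

625, 725, 825, 925, 1025, 1125, 1225, 1325, 1425, 1525, 1625, 1725, 71, 171, 271, 371, 471, 571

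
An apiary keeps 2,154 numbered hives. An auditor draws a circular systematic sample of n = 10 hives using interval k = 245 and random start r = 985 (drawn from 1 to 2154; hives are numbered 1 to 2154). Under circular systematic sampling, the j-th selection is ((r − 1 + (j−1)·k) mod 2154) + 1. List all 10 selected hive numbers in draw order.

Selection 1: 985
Selection 2: 985 + 245 = 1230
Selection 3: 1230 + 245 = 1475
Selection 4: 1475 + 245 = 1720
Selection 5: 1720 + 245 = 1965
Selection 6: 1965 + 245 = 2210 → 2210 − 2154 = 56
Selection 7: 56 + 245 = 301
Selection 8: 301 + 245 = 546
Selection 9: 546 + 245 = 791
Selection 10: 791 + 245 = 1036

985, 1230, 1475, 1720, 1965, 56, 301, 546, 791, 1036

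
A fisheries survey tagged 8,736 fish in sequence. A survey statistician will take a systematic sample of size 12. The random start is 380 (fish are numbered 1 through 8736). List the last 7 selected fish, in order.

k = N/n = 8736/12 = 728
6th selection = 380 + 5×728 = 4020
7th: 4020 + 728 = 4748
8th: 4748 + 728 = 5476
9th: 5476 + 728 = 6204
10th: 6204 + 728 = 6932
11th: 6932 + 728 = 7660
12th: 7660 + 728 = 8388

4020, 4748, 5476, 6204, 6932, 7660, 8388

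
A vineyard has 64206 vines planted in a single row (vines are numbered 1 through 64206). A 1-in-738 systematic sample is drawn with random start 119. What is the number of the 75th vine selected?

54731

k = 738
75th selection = r + (75−1)·k = 119 + 74×738 = 119 + 54612 = 54731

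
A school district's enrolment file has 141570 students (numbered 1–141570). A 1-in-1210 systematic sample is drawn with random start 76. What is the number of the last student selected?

k = 1210
117th selection = r + (117−1)·k = 76 + 116×1210 = 76 + 140360 = 140436

140436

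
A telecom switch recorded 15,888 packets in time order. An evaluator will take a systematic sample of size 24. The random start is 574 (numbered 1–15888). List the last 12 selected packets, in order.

k = N/n = 15888/24 = 662
13th selection = 574 + 12×662 = 8518
14th: 8518 + 662 = 9180
15th: 9180 + 662 = 9842
16th: 9842 + 662 = 10504
17th: 10504 + 662 = 11166
18th: 11166 + 662 = 11828
19th: 11828 + 662 = 12490
20th: 12490 + 662 = 13152
21st: 13152 + 662 = 13814
22nd: 13814 + 662 = 14476
23rd: 14476 + 662 = 15138
24th: 15138 + 662 = 15800

8518, 9180, 9842, 10504, 11166, 11828, 12490, 13152, 13814, 14476, 15138, 15800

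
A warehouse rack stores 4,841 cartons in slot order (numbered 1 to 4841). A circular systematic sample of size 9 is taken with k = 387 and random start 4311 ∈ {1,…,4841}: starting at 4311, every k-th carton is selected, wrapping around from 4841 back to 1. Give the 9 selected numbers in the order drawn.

Selection 1: 4311
Selection 2: 4311 + 387 = 4698
Selection 3: 4698 + 387 = 5085 → 5085 − 4841 = 244
Selection 4: 244 + 387 = 631
Selection 5: 631 + 387 = 1018
Selection 6: 1018 + 387 = 1405
Selection 7: 1405 + 387 = 1792
Selection 8: 1792 + 387 = 2179
Selection 9: 2179 + 387 = 2566

4311, 4698, 244, 631, 1018, 1405, 1792, 2179, 2566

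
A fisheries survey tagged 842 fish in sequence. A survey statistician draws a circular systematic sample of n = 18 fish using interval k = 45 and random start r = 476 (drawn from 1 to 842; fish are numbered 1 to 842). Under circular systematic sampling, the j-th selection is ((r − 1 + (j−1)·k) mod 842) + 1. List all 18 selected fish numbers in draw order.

Selection 1: 476
Selection 2: 476 + 45 = 521
Selection 3: 521 + 45 = 566
Selection 4: 566 + 45 = 611
Selection 5: 611 + 45 = 656
Selection 6: 656 + 45 = 701
Selection 7: 701 + 45 = 746
Selection 8: 746 + 45 = 791
Selection 9: 791 + 45 = 836
Selection 10: 836 + 45 = 881 → 881 − 842 = 39
Selection 11: 39 + 45 = 84
Selection 12: 84 + 45 = 129
Selection 13: 129 + 45 = 174
Selection 14: 174 + 45 = 219
Selection 15: 219 + 45 = 264
Selection 16: 264 + 45 = 309
Selection 17: 309 + 45 = 354
Selection 18: 354 + 45 = 399

476, 521, 566, 611, 656, 701, 746, 791, 836, 39, 84, 129, 174, 219, 264, 309, 354, 399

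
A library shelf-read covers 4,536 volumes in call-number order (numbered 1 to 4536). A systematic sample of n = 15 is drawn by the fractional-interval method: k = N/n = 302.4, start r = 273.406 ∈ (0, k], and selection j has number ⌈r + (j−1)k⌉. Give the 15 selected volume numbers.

j=1: r + 0k = 273.406 → ⌈·⌉ = 274
j=2: r + 1k = 575.806 → ⌈·⌉ = 576
j=3: r + 2k = 878.206 → ⌈·⌉ = 879
j=4: r + 3k = 1180.606 → ⌈·⌉ = 1181
j=5: r + 4k = 1483.006 → ⌈·⌉ = 1484
j=6: r + 5k = 1785.406 → ⌈·⌉ = 1786
j=7: r + 6k = 2087.806 → ⌈·⌉ = 2088
j=8: r + 7k = 2390.206 → ⌈·⌉ = 2391
j=9: r + 8k = 2692.606 → ⌈·⌉ = 2693
j=10: r + 9k = 2995.006 → ⌈·⌉ = 2996
j=11: r + 10k = 3297.406 → ⌈·⌉ = 3298
j=12: r + 11k = 3599.806 → ⌈·⌉ = 3600
j=13: r + 12k = 3902.206 → ⌈·⌉ = 3903
j=14: r + 13k = 4204.606 → ⌈·⌉ = 4205
j=15: r + 14k = 4507.006 → ⌈·⌉ = 4508

274, 576, 879, 1181, 1484, 1786, 2088, 2391, 2693, 2996, 3298, 3600, 3903, 4205, 4508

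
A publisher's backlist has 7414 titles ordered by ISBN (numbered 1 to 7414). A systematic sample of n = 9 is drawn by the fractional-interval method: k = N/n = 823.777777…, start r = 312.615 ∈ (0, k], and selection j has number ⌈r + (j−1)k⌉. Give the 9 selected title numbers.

j=1: r + 0k = 312.615 → ⌈·⌉ = 313
j=2: r + 1k = 1136.392777… → ⌈·⌉ = 1137
j=3: r + 2k = 1960.170555… → ⌈·⌉ = 1961
j=4: r + 3k = 2783.948333… → ⌈·⌉ = 2784
j=5: r + 4k = 3607.726111… → ⌈·⌉ = 3608
j=6: r + 5k = 4431.503888… → ⌈·⌉ = 4432
j=7: r + 6k = 5255.281666… → ⌈·⌉ = 5256
j=8: r + 7k = 6079.059444… → ⌈·⌉ = 6080
j=9: r + 8k = 6902.837222… → ⌈·⌉ = 6903

313, 1137, 1961, 2784, 3608, 4432, 5256, 6080, 6903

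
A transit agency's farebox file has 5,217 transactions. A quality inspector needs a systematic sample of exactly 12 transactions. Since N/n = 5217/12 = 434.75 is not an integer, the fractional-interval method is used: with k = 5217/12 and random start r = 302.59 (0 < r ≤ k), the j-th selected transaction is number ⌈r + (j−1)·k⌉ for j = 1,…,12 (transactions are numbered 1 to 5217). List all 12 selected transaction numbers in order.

j=1: r + 0k = 302.59 → ⌈·⌉ = 303
j=2: r + 1k = 737.34 → ⌈·⌉ = 738
j=3: r + 2k = 1172.09 → ⌈·⌉ = 1173
j=4: r + 3k = 1606.84 → ⌈·⌉ = 1607
j=5: r + 4k = 2041.59 → ⌈·⌉ = 2042
j=6: r + 5k = 2476.34 → ⌈·⌉ = 2477
j=7: r + 6k = 2911.09 → ⌈·⌉ = 2912
j=8: r + 7k = 3345.84 → ⌈·⌉ = 3346
j=9: r + 8k = 3780.59 → ⌈·⌉ = 3781
j=10: r + 9k = 4215.34 → ⌈·⌉ = 4216
j=11: r + 10k = 4650.09 → ⌈·⌉ = 4651
j=12: r + 11k = 5084.84 → ⌈·⌉ = 5085

303, 738, 1173, 1607, 2042, 2477, 2912, 3346, 3781, 4216, 4651, 5085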